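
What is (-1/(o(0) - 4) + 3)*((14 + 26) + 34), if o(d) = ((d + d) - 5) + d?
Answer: 2072/9 ≈ 230.22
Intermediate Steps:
o(d) = -5 + 3*d (o(d) = (2*d - 5) + d = (-5 + 2*d) + d = -5 + 3*d)
(-1/(o(0) - 4) + 3)*((14 + 26) + 34) = (-1/((-5 + 3*0) - 4) + 3)*((14 + 26) + 34) = (-1/((-5 + 0) - 4) + 3)*(40 + 34) = (-1/(-5 - 4) + 3)*74 = (-1/(-9) + 3)*74 = (-1/9*(-1) + 3)*74 = (1/9 + 3)*74 = (28/9)*74 = 2072/9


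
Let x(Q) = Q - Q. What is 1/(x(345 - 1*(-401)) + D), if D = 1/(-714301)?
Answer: -714301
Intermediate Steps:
x(Q) = 0
D = -1/714301 ≈ -1.4000e-6
1/(x(345 - 1*(-401)) + D) = 1/(0 - 1/714301) = 1/(-1/714301) = -714301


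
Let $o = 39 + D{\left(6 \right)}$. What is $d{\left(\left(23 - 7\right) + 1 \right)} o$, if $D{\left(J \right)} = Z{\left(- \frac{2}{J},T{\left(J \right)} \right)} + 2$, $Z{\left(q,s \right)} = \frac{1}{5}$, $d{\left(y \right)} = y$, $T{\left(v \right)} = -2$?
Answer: $\frac{3502}{5} \approx 700.4$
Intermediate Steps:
$Z{\left(q,s \right)} = \frac{1}{5}$
$D{\left(J \right)} = \frac{11}{5}$ ($D{\left(J \right)} = \frac{1}{5} + 2 = \frac{11}{5}$)
$o = \frac{206}{5}$ ($o = 39 + \frac{11}{5} = \frac{206}{5} \approx 41.2$)
$d{\left(\left(23 - 7\right) + 1 \right)} o = \left(\left(23 - 7\right) + 1\right) \frac{206}{5} = \left(16 + 1\right) \frac{206}{5} = 17 \cdot \frac{206}{5} = \frac{3502}{5}$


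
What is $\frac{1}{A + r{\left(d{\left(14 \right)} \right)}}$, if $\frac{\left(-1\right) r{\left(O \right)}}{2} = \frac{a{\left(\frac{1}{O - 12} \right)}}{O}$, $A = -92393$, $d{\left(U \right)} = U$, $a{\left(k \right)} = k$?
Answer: $- \frac{14}{1293503} \approx -1.0823 \cdot 10^{-5}$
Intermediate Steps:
$r{\left(O \right)} = - \frac{2}{O \left(-12 + O\right)}$ ($r{\left(O \right)} = - 2 \frac{1}{\left(O - 12\right) O} = - 2 \frac{1}{\left(-12 + O\right) O} = - 2 \frac{1}{O \left(-12 + O\right)} = - \frac{2}{O \left(-12 + O\right)}$)
$\frac{1}{A + r{\left(d{\left(14 \right)} \right)}} = \frac{1}{-92393 - \frac{2}{14 \left(-12 + 14\right)}} = \frac{1}{-92393 - \frac{1}{7 \cdot 2}} = \frac{1}{-92393 - \frac{1}{7} \cdot \frac{1}{2}} = \frac{1}{-92393 - \frac{1}{14}} = \frac{1}{- \frac{1293503}{14}} = - \frac{14}{1293503}$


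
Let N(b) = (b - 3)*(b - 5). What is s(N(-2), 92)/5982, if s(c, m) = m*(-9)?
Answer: -138/997 ≈ -0.13842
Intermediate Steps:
N(b) = (-5 + b)*(-3 + b) (N(b) = (-3 + b)*(-5 + b) = (-5 + b)*(-3 + b))
s(c, m) = -9*m
s(N(-2), 92)/5982 = -9*92/5982 = -828*1/5982 = -138/997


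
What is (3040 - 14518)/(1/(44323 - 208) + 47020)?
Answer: -506351970/2074287301 ≈ -0.24411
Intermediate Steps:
(3040 - 14518)/(1/(44323 - 208) + 47020) = -11478/(1/44115 + 47020) = -11478/2074287301/44115 = -11478*44115/2074287301 = -506351970/2074287301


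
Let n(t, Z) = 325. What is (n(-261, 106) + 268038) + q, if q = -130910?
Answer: 137453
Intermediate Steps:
(n(-261, 106) + 268038) + q = (325 + 268038) - 130910 = 268363 - 130910 = 137453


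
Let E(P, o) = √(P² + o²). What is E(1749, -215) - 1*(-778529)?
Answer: 778529 + √3105226 ≈ 7.8029e+5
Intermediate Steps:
E(1749, -215) - 1*(-778529) = √(1749² + (-215)²) - 1*(-778529) = √(3059001 + 46225) + 778529 = √3105226 + 778529 = 778529 + √3105226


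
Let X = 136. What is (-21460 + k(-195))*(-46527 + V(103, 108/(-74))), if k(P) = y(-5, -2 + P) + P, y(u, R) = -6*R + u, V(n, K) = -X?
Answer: 955564914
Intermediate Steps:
V(n, K) = -136 (V(n, K) = -1*136 = -136)
y(u, R) = u - 6*R
k(P) = 7 - 5*P (k(P) = (-5 - 6*(-2 + P)) + P = (-5 + (12 - 6*P)) + P = (7 - 6*P) + P = 7 - 5*P)
(-21460 + k(-195))*(-46527 + V(103, 108/(-74))) = (-21460 + (7 - 5*(-195)))*(-46527 - 136) = (-21460 + (7 + 975))*(-46663) = (-21460 + 982)*(-46663) = -20478*(-46663) = 955564914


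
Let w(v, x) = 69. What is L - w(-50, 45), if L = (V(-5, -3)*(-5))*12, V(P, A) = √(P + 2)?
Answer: -69 - 60*I*√3 ≈ -69.0 - 103.92*I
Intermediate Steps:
V(P, A) = √(2 + P)
L = -60*I*√3 (L = (√(2 - 5)*(-5))*12 = (√(-3)*(-5))*12 = ((I*√3)*(-5))*12 = -5*I*√3*12 = -60*I*√3 ≈ -103.92*I)
L - w(-50, 45) = -60*I*√3 - 1*69 = -60*I*√3 - 69 = -69 - 60*I*√3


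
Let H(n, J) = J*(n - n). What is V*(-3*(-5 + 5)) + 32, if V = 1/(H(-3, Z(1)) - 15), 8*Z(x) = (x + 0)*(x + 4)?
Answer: 32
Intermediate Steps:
Z(x) = x*(4 + x)/8 (Z(x) = ((x + 0)*(x + 4))/8 = (x*(4 + x))/8 = x*(4 + x)/8)
H(n, J) = 0 (H(n, J) = J*0 = 0)
V = -1/15 (V = 1/(0 - 15) = 1/(-15) = -1/15 ≈ -0.066667)
V*(-3*(-5 + 5)) + 32 = -(-1)*(-5 + 5)/5 + 32 = -(-1)*0/5 + 32 = -1/15*0 + 32 = 0 + 32 = 32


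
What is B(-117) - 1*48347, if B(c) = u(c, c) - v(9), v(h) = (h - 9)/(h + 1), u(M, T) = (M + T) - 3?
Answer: -48584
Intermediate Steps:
u(M, T) = -3 + M + T
v(h) = (-9 + h)/(1 + h)
B(c) = -3 + 2*c (B(c) = (-3 + c + c) - (-9 + 9)/(1 + 9) = (-3 + 2*c) - 0/10 = (-3 + 2*c) - 1*0 = (-3 + 2*c) + 0 = -3 + 2*c)
B(-117) - 1*48347 = (-3 + 2*(-117)) - 1*48347 = (-3 - 234) - 48347 = -237 - 48347 = -48584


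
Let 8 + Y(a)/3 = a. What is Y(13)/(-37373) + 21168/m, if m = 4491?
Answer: 87893811/18649127 ≈ 4.7130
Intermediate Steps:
Y(a) = -24 + 3*a
Y(13)/(-37373) + 21168/m = (-24 + 3*13)/(-37373) + 21168/4491 = (-24 + 39)*(-1/37373) + 21168*(1/4491) = 15*(-1/37373) + 2352/499 = -15/37373 + 2352/499 = 87893811/18649127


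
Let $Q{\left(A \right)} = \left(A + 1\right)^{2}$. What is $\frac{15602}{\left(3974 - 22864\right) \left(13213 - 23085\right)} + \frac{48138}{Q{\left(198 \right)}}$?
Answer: $\frac{4488746110921}{3692438425040} \approx 1.2157$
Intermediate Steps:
$Q{\left(A \right)} = \left(1 + A\right)^{2}$
$\frac{15602}{\left(3974 - 22864\right) \left(13213 - 23085\right)} + \frac{48138}{Q{\left(198 \right)}} = \frac{15602}{\left(3974 - 22864\right) \left(13213 - 23085\right)} + \frac{48138}{\left(1 + 198\right)^{2}} = \frac{15602}{\left(-18890\right) \left(-9872\right)} + \frac{48138}{199^{2}} = \frac{15602}{186482080} + \frac{48138}{39601} = 15602 \cdot \frac{1}{186482080} + 48138 \cdot \frac{1}{39601} = \frac{7801}{93241040} + \frac{48138}{39601} = \frac{4488746110921}{3692438425040}$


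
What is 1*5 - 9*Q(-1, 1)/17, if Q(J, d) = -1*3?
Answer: 112/17 ≈ 6.5882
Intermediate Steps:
Q(J, d) = -3
1*5 - 9*Q(-1, 1)/17 = 1*5 - (-27)/17 = 5 - (-27)/17 = 5 - 9*(-3/17) = 5 + 27/17 = 112/17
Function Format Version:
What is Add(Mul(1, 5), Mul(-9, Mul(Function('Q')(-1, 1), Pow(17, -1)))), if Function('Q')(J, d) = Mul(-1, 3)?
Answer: Rational(112, 17) ≈ 6.5882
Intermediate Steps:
Function('Q')(J, d) = -3
Add(Mul(1, 5), Mul(-9, Mul(Function('Q')(-1, 1), Pow(17, -1)))) = Add(Mul(1, 5), Mul(-9, Mul(-3, Pow(17, -1)))) = Add(5, Mul(-9, Mul(-3, Rational(1, 17)))) = Add(5, Mul(-9, Rational(-3, 17))) = Add(5, Rational(27, 17)) = Rational(112, 17)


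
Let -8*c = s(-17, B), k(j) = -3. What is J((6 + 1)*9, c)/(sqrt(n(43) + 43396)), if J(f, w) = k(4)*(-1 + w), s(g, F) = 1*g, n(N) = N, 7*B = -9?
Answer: -27*sqrt(359)/31592 ≈ -0.016193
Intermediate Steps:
B = -9/7 (B = (1/7)*(-9) = -9/7 ≈ -1.2857)
s(g, F) = g
c = 17/8 (c = -1/8*(-17) = 17/8 ≈ 2.1250)
J(f, w) = 3 - 3*w (J(f, w) = -3*(-1 + w) = 3 - 3*w)
J((6 + 1)*9, c)/(sqrt(n(43) + 43396)) = (3 - 3*17/8)/(sqrt(43 + 43396)) = (3 - 51/8)/(sqrt(43439)) = -27*sqrt(359)/3949/8 = -27*sqrt(359)/31592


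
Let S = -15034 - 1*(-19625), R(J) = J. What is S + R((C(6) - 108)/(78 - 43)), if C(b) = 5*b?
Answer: 160607/35 ≈ 4588.8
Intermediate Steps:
S = 4591 (S = -15034 + 19625 = 4591)
S + R((C(6) - 108)/(78 - 43)) = 4591 + (5*6 - 108)/(78 - 43) = 4591 + (30 - 108)/35 = 4591 - 78*1/35 = 4591 - 78/35 = 160607/35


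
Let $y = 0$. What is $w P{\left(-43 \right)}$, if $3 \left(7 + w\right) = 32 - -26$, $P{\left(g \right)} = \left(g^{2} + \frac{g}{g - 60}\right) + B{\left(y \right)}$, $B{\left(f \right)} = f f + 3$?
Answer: $\frac{7059563}{309} \approx 22846.0$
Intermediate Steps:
$B{\left(f \right)} = 3 + f^{2}$ ($B{\left(f \right)} = f^{2} + 3 = 3 + f^{2}$)
$P{\left(g \right)} = 3 + g^{2} + \frac{g}{-60 + g}$ ($P{\left(g \right)} = \left(g^{2} + \frac{g}{g - 60}\right) + \left(3 + 0^{2}\right) = \left(g^{2} + \frac{g}{-60 + g}\right) + \left(3 + 0\right) = \left(g^{2} + \frac{g}{-60 + g}\right) + 3 = 3 + g^{2} + \frac{g}{-60 + g}$)
$w = \frac{37}{3}$ ($w = -7 + \frac{32 - -26}{3} = -7 + \frac{32 + 26}{3} = -7 + \frac{1}{3} \cdot 58 = -7 + \frac{58}{3} = \frac{37}{3} \approx 12.333$)
$w P{\left(-43 \right)} = \frac{37 \frac{-180 + \left(-43\right)^{3} - 60 \left(-43\right)^{2} + 4 \left(-43\right)}{-60 - 43}}{3} = \frac{37 \frac{-180 - 79507 - 110940 - 172}{-103}}{3} = \frac{37 \left(- \frac{-180 - 79507 - 110940 - 172}{103}\right)}{3} = \frac{37 \left(\left(- \frac{1}{103}\right) \left(-190799\right)\right)}{3} = \frac{37}{3} \cdot \frac{190799}{103} = \frac{7059563}{309}$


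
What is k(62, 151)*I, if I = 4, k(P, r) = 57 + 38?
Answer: 380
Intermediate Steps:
k(P, r) = 95
k(62, 151)*I = 95*4 = 380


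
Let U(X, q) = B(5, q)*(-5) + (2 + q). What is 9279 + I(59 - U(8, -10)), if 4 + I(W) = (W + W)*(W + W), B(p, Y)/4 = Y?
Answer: 80031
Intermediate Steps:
B(p, Y) = 4*Y
U(X, q) = 2 - 19*q (U(X, q) = (4*q)*(-5) + (2 + q) = -20*q + (2 + q) = 2 - 19*q)
I(W) = -4 + 4*W² (I(W) = -4 + (W + W)*(W + W) = -4 + (2*W)*(2*W) = -4 + 4*W²)
9279 + I(59 - U(8, -10)) = 9279 + (-4 + 4*(59 - (2 - 19*(-10)))²) = 9279 + (-4 + 4*(59 - (2 + 190))²) = 9279 + (-4 + 4*(59 - 1*192)²) = 9279 + (-4 + 4*(59 - 192)²) = 9279 + (-4 + 4*(-133)²) = 9279 + (-4 + 4*17689) = 9279 + (-4 + 70756) = 9279 + 70752 = 80031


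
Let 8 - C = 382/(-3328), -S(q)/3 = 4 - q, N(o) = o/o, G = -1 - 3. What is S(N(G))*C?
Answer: -121527/1664 ≈ -73.033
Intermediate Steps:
G = -4
N(o) = 1
S(q) = -12 + 3*q (S(q) = -3*(4 - q) = -12 + 3*q)
C = 13503/1664 (C = 8 - 382/(-3328) = 8 - 382*(-1)/3328 = 8 - 1*(-191/1664) = 8 + 191/1664 = 13503/1664 ≈ 8.1148)
S(N(G))*C = (-12 + 3*1)*(13503/1664) = (-12 + 3)*(13503/1664) = -9*13503/1664 = -121527/1664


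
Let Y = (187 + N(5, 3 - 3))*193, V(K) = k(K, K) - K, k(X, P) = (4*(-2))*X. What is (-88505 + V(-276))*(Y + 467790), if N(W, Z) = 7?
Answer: -43460561872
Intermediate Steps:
k(X, P) = -8*X
V(K) = -9*K (V(K) = -8*K - K = -9*K)
Y = 37442 (Y = (187 + 7)*193 = 194*193 = 37442)
(-88505 + V(-276))*(Y + 467790) = (-88505 - 9*(-276))*(37442 + 467790) = (-88505 + 2484)*505232 = -86021*505232 = -43460561872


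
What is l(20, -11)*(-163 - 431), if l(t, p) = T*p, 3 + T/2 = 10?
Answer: 91476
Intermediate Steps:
T = 14 (T = -6 + 2*10 = -6 + 20 = 14)
l(t, p) = 14*p
l(20, -11)*(-163 - 431) = (14*(-11))*(-163 - 431) = -154*(-594) = 91476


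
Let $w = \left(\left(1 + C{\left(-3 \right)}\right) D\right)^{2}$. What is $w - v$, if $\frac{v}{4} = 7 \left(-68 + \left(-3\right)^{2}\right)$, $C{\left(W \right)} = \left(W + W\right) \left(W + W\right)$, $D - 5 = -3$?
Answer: $7128$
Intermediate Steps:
$D = 2$ ($D = 5 - 3 = 2$)
$C{\left(W \right)} = 4 W^{2}$ ($C{\left(W \right)} = 2 W 2 W = 4 W^{2}$)
$v = -1652$ ($v = 4 \cdot 7 \left(-68 + \left(-3\right)^{2}\right) = 4 \cdot 7 \left(-68 + 9\right) = 4 \cdot 7 \left(-59\right) = 4 \left(-413\right) = -1652$)
$w = 5476$ ($w = \left(\left(1 + 4 \left(-3\right)^{2}\right) 2\right)^{2} = \left(\left(1 + 4 \cdot 9\right) 2\right)^{2} = \left(\left(1 + 36\right) 2\right)^{2} = \left(37 \cdot 2\right)^{2} = 74^{2} = 5476$)
$w - v = 5476 - -1652 = 5476 + 1652 = 7128$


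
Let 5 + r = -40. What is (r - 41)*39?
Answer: -3354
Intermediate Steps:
r = -45 (r = -5 - 40 = -45)
(r - 41)*39 = (-45 - 41)*39 = -86*39 = -3354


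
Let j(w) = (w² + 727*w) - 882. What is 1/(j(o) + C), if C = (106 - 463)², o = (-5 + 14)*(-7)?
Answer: 1/84735 ≈ 1.1802e-5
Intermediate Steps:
o = -63 (o = 9*(-7) = -63)
C = 127449 (C = (-357)² = 127449)
j(w) = -882 + w² + 727*w
1/(j(o) + C) = 1/((-882 + (-63)² + 727*(-63)) + 127449) = 1/((-882 + 3969 - 45801) + 127449) = 1/(-42714 + 127449) = 1/84735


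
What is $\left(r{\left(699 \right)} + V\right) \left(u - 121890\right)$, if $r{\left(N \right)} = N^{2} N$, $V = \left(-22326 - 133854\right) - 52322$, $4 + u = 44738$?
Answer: $-26335163450132$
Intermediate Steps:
$u = 44734$ ($u = -4 + 44738 = 44734$)
$V = -208502$ ($V = -156180 - 52322 = -208502$)
$r{\left(N \right)} = N^{3}$
$\left(r{\left(699 \right)} + V\right) \left(u - 121890\right) = \left(699^{3} - 208502\right) \left(44734 - 121890\right) = \left(341532099 - 208502\right) \left(-77156\right) = 341323597 \left(-77156\right) = -26335163450132$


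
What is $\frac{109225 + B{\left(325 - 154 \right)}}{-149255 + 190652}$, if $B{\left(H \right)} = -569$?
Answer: $\frac{108656}{41397} \approx 2.6247$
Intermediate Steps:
$\frac{109225 + B{\left(325 - 154 \right)}}{-149255 + 190652} = \frac{109225 - 569}{-149255 + 190652} = \frac{108656}{41397}$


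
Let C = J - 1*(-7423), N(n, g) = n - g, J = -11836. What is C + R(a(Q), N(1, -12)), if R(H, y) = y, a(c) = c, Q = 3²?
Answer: -4400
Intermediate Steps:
Q = 9
C = -4413 (C = -11836 - 1*(-7423) = -11836 + 7423 = -4413)
C + R(a(Q), N(1, -12)) = -4413 + (1 - 1*(-12)) = -4413 + (1 + 12) = -4413 + 13 = -4400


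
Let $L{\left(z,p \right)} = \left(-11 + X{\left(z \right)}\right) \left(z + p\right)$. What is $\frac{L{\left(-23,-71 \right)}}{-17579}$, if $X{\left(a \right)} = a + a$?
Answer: $- \frac{5358}{17579} \approx -0.3048$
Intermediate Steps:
$X{\left(a \right)} = 2 a$
$L{\left(z,p \right)} = \left(-11 + 2 z\right) \left(p + z\right)$ ($L{\left(z,p \right)} = \left(-11 + 2 z\right) \left(z + p\right) = \left(-11 + 2 z\right) \left(p + z\right)$)
$\frac{L{\left(-23,-71 \right)}}{-17579} = \frac{\left(-11\right) \left(-71\right) - -253 + 2 \left(-23\right)^{2} + 2 \left(-71\right) \left(-23\right)}{-17579} = \left(781 + 253 + 2 \cdot 529 + 3266\right) \left(- \frac{1}{17579}\right) = \left(781 + 253 + 1058 + 3266\right) \left(- \frac{1}{17579}\right) = 5358 \left(- \frac{1}{17579}\right) = - \frac{5358}{17579}$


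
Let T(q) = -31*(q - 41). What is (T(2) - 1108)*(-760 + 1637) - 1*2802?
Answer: 85775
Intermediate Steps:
T(q) = 1271 - 31*q (T(q) = -31*(-41 + q) = 1271 - 31*q)
(T(2) - 1108)*(-760 + 1637) - 1*2802 = ((1271 - 31*2) - 1108)*(-760 + 1637) - 1*2802 = ((1271 - 62) - 1108)*877 - 2802 = (1209 - 1108)*877 - 2802 = 101*877 - 2802 = 88577 - 2802 = 85775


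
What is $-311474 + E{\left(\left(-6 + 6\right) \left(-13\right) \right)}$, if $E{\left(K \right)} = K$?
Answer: $-311474$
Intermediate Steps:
$-311474 + E{\left(\left(-6 + 6\right) \left(-13\right) \right)} = -311474 + \left(-6 + 6\right) \left(-13\right) = -311474 + 0 \left(-13\right) = -311474 + 0 = -311474$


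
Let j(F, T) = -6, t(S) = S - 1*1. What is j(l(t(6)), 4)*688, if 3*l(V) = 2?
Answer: -4128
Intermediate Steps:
t(S) = -1 + S (t(S) = S - 1 = -1 + S)
l(V) = 2/3 (l(V) = (1/3)*2 = 2/3)
j(l(t(6)), 4)*688 = -6*688 = -4128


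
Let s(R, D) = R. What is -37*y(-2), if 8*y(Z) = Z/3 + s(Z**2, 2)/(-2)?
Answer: 37/3 ≈ 12.333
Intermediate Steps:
y(Z) = -Z**2/16 + Z/24 (y(Z) = (Z/3 + Z**2/(-2))/8 = (Z*(1/3) + Z**2*(-1/2))/8 = (Z/3 - Z**2/2)/8 = (-Z**2/2 + Z/3)/8 = -Z**2/16 + Z/24)
-37*y(-2) = -37*(-2)*(2 - 3*(-2))/48 = -37*(-2)*(2 + 6)/48 = -37*(-2)*8/48 = -37*(-1/3) = 37/3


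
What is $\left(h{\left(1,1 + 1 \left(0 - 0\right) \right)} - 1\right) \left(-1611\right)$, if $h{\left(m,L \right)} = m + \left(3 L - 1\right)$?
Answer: $-3222$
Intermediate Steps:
$h{\left(m,L \right)} = -1 + m + 3 L$ ($h{\left(m,L \right)} = m + \left(-1 + 3 L\right) = -1 + m + 3 L$)
$\left(h{\left(1,1 + 1 \left(0 - 0\right) \right)} - 1\right) \left(-1611\right) = \left(\left(-1 + 1 + 3 \left(1 + 1 \left(0 - 0\right)\right)\right) - 1\right) \left(-1611\right) = \left(\left(-1 + 1 + 3 \left(1 + 1 \left(0 + 0\right)\right)\right) - 1\right) \left(-1611\right) = \left(\left(-1 + 1 + 3 \left(1 + 1 \cdot 0\right)\right) - 1\right) \left(-1611\right) = \left(\left(-1 + 1 + 3 \left(1 + 0\right)\right) - 1\right) \left(-1611\right) = \left(\left(-1 + 1 + 3 \cdot 1\right) - 1\right) \left(-1611\right) = \left(\left(-1 + 1 + 3\right) - 1\right) \left(-1611\right) = \left(3 - 1\right) \left(-1611\right) = 2 \left(-1611\right) = -3222$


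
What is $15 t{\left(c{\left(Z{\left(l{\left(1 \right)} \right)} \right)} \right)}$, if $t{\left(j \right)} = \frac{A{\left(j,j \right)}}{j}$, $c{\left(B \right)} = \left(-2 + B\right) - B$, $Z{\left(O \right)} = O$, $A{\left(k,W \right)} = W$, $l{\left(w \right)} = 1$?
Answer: $15$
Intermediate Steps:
$c{\left(B \right)} = -2$
$t{\left(j \right)} = 1$ ($t{\left(j \right)} = \frac{j}{j} = 1$)
$15 t{\left(c{\left(Z{\left(l{\left(1 \right)} \right)} \right)} \right)} = 15 \cdot 1 = 15$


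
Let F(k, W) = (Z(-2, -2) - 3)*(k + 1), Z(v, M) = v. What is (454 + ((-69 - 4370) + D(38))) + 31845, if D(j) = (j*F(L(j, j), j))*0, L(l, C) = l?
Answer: 27860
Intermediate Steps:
F(k, W) = -5 - 5*k (F(k, W) = (-2 - 3)*(k + 1) = -5*(1 + k) = -5 - 5*k)
D(j) = 0 (D(j) = (j*(-5 - 5*j))*0 = 0)
(454 + ((-69 - 4370) + D(38))) + 31845 = (454 + ((-69 - 4370) + 0)) + 31845 = (454 + (-4439 + 0)) + 31845 = (454 - 4439) + 31845 = -3985 + 31845 = 27860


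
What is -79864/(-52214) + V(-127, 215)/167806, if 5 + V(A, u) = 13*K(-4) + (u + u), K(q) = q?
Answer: 6710567103/4380911242 ≈ 1.5318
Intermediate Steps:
V(A, u) = -57 + 2*u (V(A, u) = -5 + (13*(-4) + (u + u)) = -5 + (-52 + 2*u) = -57 + 2*u)
-79864/(-52214) + V(-127, 215)/167806 = -79864/(-52214) + (-57 + 2*215)/167806 = -79864*(-1/52214) + (-57 + 430)*(1/167806) = 39932/26107 + 373*(1/167806) = 39932/26107 + 373/167806 = 6710567103/4380911242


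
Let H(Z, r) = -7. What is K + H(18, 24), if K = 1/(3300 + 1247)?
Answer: -31828/4547 ≈ -6.9998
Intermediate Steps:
K = 1/4547 ≈ 0.00021993
K + H(18, 24) = 1/4547 - 7 = -31828/4547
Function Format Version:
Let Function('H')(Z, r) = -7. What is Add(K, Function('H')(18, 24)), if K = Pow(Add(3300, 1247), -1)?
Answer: Rational(-31828, 4547) ≈ -6.9998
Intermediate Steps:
K = Rational(1, 4547) (K = Pow(4547, -1) = Rational(1, 4547) ≈ 0.00021993)
Add(K, Function('H')(18, 24)) = Add(Rational(1, 4547), -7) = Rational(-31828, 4547)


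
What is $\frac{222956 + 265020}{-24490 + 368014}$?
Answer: $\frac{121994}{85881} \approx 1.4205$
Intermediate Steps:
$\frac{222956 + 265020}{-24490 + 368014} = \frac{487976}{343524} = 487976 \cdot \frac{1}{343524} = \frac{121994}{85881}$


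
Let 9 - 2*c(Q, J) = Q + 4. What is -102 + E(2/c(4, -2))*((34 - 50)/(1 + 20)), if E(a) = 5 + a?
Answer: -762/7 ≈ -108.86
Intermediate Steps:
c(Q, J) = 5/2 - Q/2 (c(Q, J) = 9/2 - (Q + 4)/2 = 9/2 - (4 + Q)/2 = 9/2 + (-2 - Q/2) = 5/2 - Q/2)
-102 + E(2/c(4, -2))*((34 - 50)/(1 + 20)) = -102 + (5 + 2/(5/2 - ½*4))*((34 - 50)/(1 + 20)) = -102 + (5 + 2/(5/2 - 2))*(-16/21) = -102 + (5 + 2/(½))*(-16*1/21) = -102 + (5 + 2*2)*(-16/21) = -102 + (5 + 4)*(-16/21) = -102 + 9*(-16/21) = -102 - 48/7 = -762/7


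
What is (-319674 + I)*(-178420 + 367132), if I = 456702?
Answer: 25858827936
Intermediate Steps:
(-319674 + I)*(-178420 + 367132) = (-319674 + 456702)*(-178420 + 367132) = 137028*188712 = 25858827936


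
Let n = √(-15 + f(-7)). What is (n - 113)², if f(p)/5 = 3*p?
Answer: 12649 - 452*I*√30 ≈ 12649.0 - 2475.7*I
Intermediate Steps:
f(p) = 15*p (f(p) = 5*(3*p) = 15*p)
n = 2*I*√30 (n = √(-15 + 15*(-7)) = √(-15 - 105) = √(-120) = 2*I*√30 ≈ 10.954*I)
(n - 113)² = (2*I*√30 - 113)² = (-113 + 2*I*√30)²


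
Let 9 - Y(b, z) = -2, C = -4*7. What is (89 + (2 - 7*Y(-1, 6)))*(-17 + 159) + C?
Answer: 1960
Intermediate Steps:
C = -28
Y(b, z) = 11 (Y(b, z) = 9 - 1*(-2) = 9 + 2 = 11)
(89 + (2 - 7*Y(-1, 6)))*(-17 + 159) + C = (89 + (2 - 7*11))*(-17 + 159) - 28 = (89 + (2 - 77))*142 - 28 = (89 - 75)*142 - 28 = 14*142 - 28 = 1988 - 28 = 1960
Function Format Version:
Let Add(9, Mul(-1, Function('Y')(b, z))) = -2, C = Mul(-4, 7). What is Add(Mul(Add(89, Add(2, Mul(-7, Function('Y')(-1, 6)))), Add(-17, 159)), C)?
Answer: 1960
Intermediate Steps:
C = -28
Function('Y')(b, z) = 11 (Function('Y')(b, z) = Add(9, Mul(-1, -2)) = Add(9, 2) = 11)
Add(Mul(Add(89, Add(2, Mul(-7, Function('Y')(-1, 6)))), Add(-17, 159)), C) = Add(Mul(Add(89, Add(2, Mul(-7, 11))), Add(-17, 159)), -28) = Add(Mul(Add(89, Add(2, -77)), 142), -28) = Add(Mul(Add(89, -75), 142), -28) = Add(Mul(14, 142), -28) = Add(1988, -28) = 1960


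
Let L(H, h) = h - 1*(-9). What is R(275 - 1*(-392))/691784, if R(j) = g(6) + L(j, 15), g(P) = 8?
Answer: 4/86473 ≈ 4.6257e-5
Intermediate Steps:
L(H, h) = 9 + h (L(H, h) = h + 9 = 9 + h)
R(j) = 32 (R(j) = 8 + (9 + 15) = 8 + 24 = 32)
R(275 - 1*(-392))/691784 = 32/691784 = 32*(1/691784) = 4/86473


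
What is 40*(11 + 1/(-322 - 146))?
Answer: 51470/117 ≈ 439.91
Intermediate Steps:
40*(11 + 1/(-322 - 146)) = 40*(11 + 1/(-468)) = 40*(11 - 1/468) = 40*(5147/468) = 51470/117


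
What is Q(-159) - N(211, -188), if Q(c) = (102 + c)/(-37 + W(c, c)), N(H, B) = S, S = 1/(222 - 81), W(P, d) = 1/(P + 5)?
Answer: 1231999/803559 ≈ 1.5332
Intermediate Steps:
W(P, d) = 1/(5 + P)
S = 1/141 ≈ 0.0070922
N(H, B) = 1/141
Q(c) = (102 + c)/(-37 + 1/(5 + c))
Q(-159) - N(211, -188) = -(5 - 159)*(102 - 159)/(184 + 37*(-159)) - 1*1/141 = -1*(-154)*(-57)/(184 - 5883) - 1/141 = -1*(-154)*(-57)/(-5699) - 1/141 = -1*(-1/5699)*(-154)*(-57) - 1/141 = 8778/5699 - 1/141 = 1231999/803559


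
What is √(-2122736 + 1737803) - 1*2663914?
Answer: -2663914 + I*√384933 ≈ -2.6639e+6 + 620.43*I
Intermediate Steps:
√(-2122736 + 1737803) - 1*2663914 = √(-384933) - 2663914 = I*√384933 - 2663914 = -2663914 + I*√384933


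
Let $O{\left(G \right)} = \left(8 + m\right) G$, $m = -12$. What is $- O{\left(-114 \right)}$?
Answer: $-456$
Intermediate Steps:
$O{\left(G \right)} = - 4 G$ ($O{\left(G \right)} = \left(8 - 12\right) G = - 4 G$)
$- O{\left(-114 \right)} = - \left(-4\right) \left(-114\right) = \left(-1\right) 456 = -456$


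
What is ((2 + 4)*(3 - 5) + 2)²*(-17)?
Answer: -1700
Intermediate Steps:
((2 + 4)*(3 - 5) + 2)²*(-17) = (6*(-2) + 2)²*(-17) = (-12 + 2)²*(-17) = (-10)²*(-17) = 100*(-17) = -1700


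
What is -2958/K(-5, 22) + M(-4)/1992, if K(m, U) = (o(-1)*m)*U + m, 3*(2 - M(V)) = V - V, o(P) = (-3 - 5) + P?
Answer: -2945183/981060 ≈ -3.0020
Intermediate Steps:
o(P) = -8 + P
M(V) = 2 (M(V) = 2 - (V - V)/3 = 2 - ⅓*0 = 2 + 0 = 2)
K(m, U) = m - 9*U*m (K(m, U) = ((-8 - 1)*m)*U + m = (-9*m)*U + m = -9*U*m + m = m - 9*U*m)
-2958/K(-5, 22) + M(-4)/1992 = -2958*(-1/(5*(1 - 9*22))) + 2/1992 = -2958*(-1/(5*(1 - 198))) + 2*(1/1992) = -2958/((-5*(-197))) + 1/996 = -2958/985 + 1/996 = -2945183/981060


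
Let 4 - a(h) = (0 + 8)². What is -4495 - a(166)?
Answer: -4435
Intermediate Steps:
a(h) = -60 (a(h) = 4 - (0 + 8)² = 4 - 1*8² = 4 - 1*64 = 4 - 64 = -60)
-4495 - a(166) = -4495 - 1*(-60) = -4495 + 60 = -4435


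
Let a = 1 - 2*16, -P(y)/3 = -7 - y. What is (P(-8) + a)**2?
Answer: 1156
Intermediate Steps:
P(y) = 21 + 3*y (P(y) = -3*(-7 - y) = 21 + 3*y)
a = -31 (a = 1 - 32 = -31)
(P(-8) + a)**2 = ((21 + 3*(-8)) - 31)**2 = ((21 - 24) - 31)**2 = (-3 - 31)**2 = (-34)**2 = 1156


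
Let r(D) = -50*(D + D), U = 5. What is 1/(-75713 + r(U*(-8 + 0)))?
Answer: -1/71713 ≈ -1.3944e-5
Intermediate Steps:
r(D) = -100*D
1/(-75713 + r(U*(-8 + 0))) = 1/(-75713 - 500*(-8 + 0)) = 1/(-75713 - 500*(-8)) = 1/(-75713 - 100*(-40)) = 1/(-75713 + 4000) = 1/(-71713) = -1/71713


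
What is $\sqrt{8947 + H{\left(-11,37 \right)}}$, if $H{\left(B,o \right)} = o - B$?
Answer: $\sqrt{8995} \approx 94.842$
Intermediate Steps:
$\sqrt{8947 + H{\left(-11,37 \right)}} = \sqrt{8947 + \left(37 - -11\right)} = \sqrt{8947 + \left(37 + 11\right)} = \sqrt{8947 + 48} = \sqrt{8995}$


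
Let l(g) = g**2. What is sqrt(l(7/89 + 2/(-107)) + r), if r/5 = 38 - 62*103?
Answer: I*sqrt(2878421844419)/9523 ≈ 178.16*I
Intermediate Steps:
r = -31740 (r = 5*(38 - 62*103) = 5*(38 - 6386) = 5*(-6348) = -31740)
sqrt(l(7/89 + 2/(-107)) + r) = sqrt((7/89 + 2/(-107))**2 - 31740) = sqrt((7*(1/89) + 2*(-1/107))**2 - 31740) = sqrt((7/89 - 2/107)**2 - 31740) = sqrt((571/9523)**2 - 31740) = sqrt(326041/90687529 - 31740) = sqrt(-2878421844419/90687529) = I*sqrt(2878421844419)/9523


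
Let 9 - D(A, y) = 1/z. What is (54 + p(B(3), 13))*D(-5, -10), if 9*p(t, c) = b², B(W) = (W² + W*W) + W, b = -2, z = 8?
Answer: 17395/36 ≈ 483.19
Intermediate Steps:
B(W) = W + 2*W² (B(W) = (W² + W²) + W = 2*W² + W = W + 2*W²)
p(t, c) = 4/9 (p(t, c) = (⅑)*(-2)² = (⅑)*4 = 4/9)
D(A, y) = 71/8 (D(A, y) = 9 - 1/8 = 9 - 1*⅛ = 9 - ⅛ = 71/8)
(54 + p(B(3), 13))*D(-5, -10) = (54 + 4/9)*(71/8) = (490/9)*(71/8) = 17395/36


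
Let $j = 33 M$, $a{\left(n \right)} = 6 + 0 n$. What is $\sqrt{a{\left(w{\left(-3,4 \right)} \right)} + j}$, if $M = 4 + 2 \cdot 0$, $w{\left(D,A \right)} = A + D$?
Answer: $\sqrt{138} \approx 11.747$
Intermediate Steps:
$a{\left(n \right)} = 6$ ($a{\left(n \right)} = 6 + 0 = 6$)
$M = 4$ ($M = 4 + 0 = 4$)
$j = 132$ ($j = 33 \cdot 4 = 132$)
$\sqrt{a{\left(w{\left(-3,4 \right)} \right)} + j} = \sqrt{6 + 132} = \sqrt{138}$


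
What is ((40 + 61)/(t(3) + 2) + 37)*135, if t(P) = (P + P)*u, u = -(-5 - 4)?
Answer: 293355/56 ≈ 5238.5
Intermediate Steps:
u = 9 (u = -1*(-9) = 9)
t(P) = 18*P (t(P) = (P + P)*9 = (2*P)*9 = 18*P)
((40 + 61)/(t(3) + 2) + 37)*135 = ((40 + 61)/(18*3 + 2) + 37)*135 = (101/(54 + 2) + 37)*135 = (101/56 + 37)*135 = (2173/56)*135 = 293355/56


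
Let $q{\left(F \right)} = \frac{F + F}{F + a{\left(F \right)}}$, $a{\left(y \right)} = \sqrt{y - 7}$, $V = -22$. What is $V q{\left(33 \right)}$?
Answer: $- \frac{47916}{1063} + \frac{1452 \sqrt{26}}{1063} \approx -38.111$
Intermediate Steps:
$a{\left(y \right)} = \sqrt{-7 + y}$
$q{\left(F \right)} = \frac{2 F}{F + \sqrt{-7 + F}}$ ($q{\left(F \right)} = \frac{F + F}{F + \sqrt{-7 + F}} = \frac{2 F}{F + \sqrt{-7 + F}}$)
$V q{\left(33 \right)} = - 22 \cdot 2 \cdot 33 \frac{1}{33 + \sqrt{-7 + 33}} = - 22 \cdot 2 \cdot 33 \frac{1}{33 + \sqrt{26}} = - 22 \frac{66}{33 + \sqrt{26}} = - \frac{1452}{33 + \sqrt{26}}$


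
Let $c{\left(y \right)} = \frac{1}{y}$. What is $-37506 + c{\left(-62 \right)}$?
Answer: $- \frac{2325373}{62} \approx -37506.0$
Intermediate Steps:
$-37506 + c{\left(-62 \right)} = -37506 + \frac{1}{-62} = -37506 - \frac{1}{62} = - \frac{2325373}{62}$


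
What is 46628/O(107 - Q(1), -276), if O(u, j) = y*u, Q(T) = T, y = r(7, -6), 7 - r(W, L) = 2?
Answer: 23314/265 ≈ 87.977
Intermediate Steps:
r(W, L) = 5 (r(W, L) = 7 - 1*2 = 7 - 2 = 5)
y = 5
O(u, j) = 5*u
46628/O(107 - Q(1), -276) = 46628/((5*(107 - 1*1))) = 46628/((5*(107 - 1))) = 46628/((5*106)) = 46628/530 = 46628*(1/530) = 23314/265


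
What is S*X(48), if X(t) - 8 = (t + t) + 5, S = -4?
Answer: -436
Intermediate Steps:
X(t) = 13 + 2*t (X(t) = 8 + ((t + t) + 5) = 8 + (2*t + 5) = 8 + (5 + 2*t) = 13 + 2*t)
S*X(48) = -4*(13 + 2*48) = -4*(13 + 96) = -4*109 = -436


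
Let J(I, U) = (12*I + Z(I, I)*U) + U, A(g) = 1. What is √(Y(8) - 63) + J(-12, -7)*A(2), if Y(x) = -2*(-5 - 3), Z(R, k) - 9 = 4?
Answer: -242 + I*√47 ≈ -242.0 + 6.8557*I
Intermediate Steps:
Z(R, k) = 13 (Z(R, k) = 9 + 4 = 13)
Y(x) = 16 (Y(x) = -2*(-8) = 16)
J(I, U) = 12*I + 14*U (J(I, U) = (12*I + 13*U) + U = 12*I + 14*U)
√(Y(8) - 63) + J(-12, -7)*A(2) = √(16 - 63) + (12*(-12) + 14*(-7))*1 = √(-47) + (-144 - 98)*1 = I*√47 - 242*1 = I*√47 - 242 = -242 + I*√47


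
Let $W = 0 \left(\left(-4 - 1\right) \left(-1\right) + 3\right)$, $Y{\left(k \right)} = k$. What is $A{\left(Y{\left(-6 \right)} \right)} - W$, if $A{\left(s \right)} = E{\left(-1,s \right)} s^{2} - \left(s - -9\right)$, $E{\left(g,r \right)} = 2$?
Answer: $69$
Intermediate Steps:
$A{\left(s \right)} = -9 - s + 2 s^{2}$ ($A{\left(s \right)} = 2 s^{2} - \left(s - -9\right) = 2 s^{2} - \left(s + 9\right) = 2 s^{2} - \left(9 + s\right) = -9 - s + 2 s^{2}$)
$W = 0$ ($W = 0 \left(\left(-5\right) \left(-1\right) + 3\right) = 0 \left(5 + 3\right) = 0 \cdot 8 = 0$)
$A{\left(Y{\left(-6 \right)} \right)} - W = \left(-9 - -6 + 2 \left(-6\right)^{2}\right) - 0 = \left(-9 + 6 + 2 \cdot 36\right) + 0 = \left(-9 + 6 + 72\right) + 0 = 69 + 0 = 69$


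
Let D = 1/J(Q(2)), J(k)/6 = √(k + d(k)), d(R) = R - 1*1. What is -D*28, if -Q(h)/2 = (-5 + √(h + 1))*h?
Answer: -14/(3*√(39 - 8*√3)) ≈ -0.93066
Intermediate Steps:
d(R) = -1 + R (d(R) = R - 1 = -1 + R)
Q(h) = -2*h*(-5 + √(1 + h)) (Q(h) = -2*(-5 + √(h + 1))*h = -2*(-5 + √(1 + h))*h = -2*h*(-5 + √(1 + h)))
J(k) = 6*√(-1 + 2*k) (J(k) = 6*√(k + (-1 + k)) = 6*√(-1 + 2*k))
D = 1/(6*√(39 - 8*√3)) (D = 1/(6*√(-1 + 2*(2*2*(5 - √(1 + 2))))) = 1/(6*√(-1 + 2*(2*2*(5 - √3)))) = 1/(6*√(-1 + 2*(20 - 4*√3))) = 1/(6*√(-1 + (40 - 8*√3))) = 1/(6*√(39 - 8*√3)) ≈ 0.033238)
-D*28 = -1/(6*√(39 - 8*√3))*28 = -14/(3*√(39 - 8*√3))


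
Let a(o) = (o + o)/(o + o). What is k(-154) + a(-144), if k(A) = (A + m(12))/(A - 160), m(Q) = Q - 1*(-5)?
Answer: 451/314 ≈ 1.4363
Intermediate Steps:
m(Q) = 5 + Q (m(Q) = Q + 5 = 5 + Q)
k(A) = (17 + A)/(-160 + A) (k(A) = (A + (5 + 12))/(A - 160) = (A + 17)/(-160 + A) = (17 + A)/(-160 + A))
a(o) = 1 (a(o) = (2*o)/((2*o)) = (2*o)*(1/(2*o)) = 1)
k(-154) + a(-144) = (17 - 154)/(-160 - 154) + 1 = -137/(-314) + 1 = -1/314*(-137) + 1 = 137/314 + 1 = 451/314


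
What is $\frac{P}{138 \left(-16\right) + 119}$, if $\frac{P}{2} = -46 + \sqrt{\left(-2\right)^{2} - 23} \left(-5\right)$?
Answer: $\frac{92}{2089} + \frac{10 i \sqrt{19}}{2089} \approx 0.04404 + 0.020866 i$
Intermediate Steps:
$P = -92 - 10 i \sqrt{19}$ ($P = 2 \left(-46 + \sqrt{\left(-2\right)^{2} - 23} \left(-5\right)\right) = 2 \left(-46 + \sqrt{4 - 23} \left(-5\right)\right) = 2 \left(-46 + \sqrt{-19} \left(-5\right)\right) = 2 \left(-46 + i \sqrt{19} \left(-5\right)\right) = 2 \left(-46 - 5 i \sqrt{19}\right) = -92 - 10 i \sqrt{19} \approx -92.0 - 43.589 i$)
$\frac{P}{138 \left(-16\right) + 119} = \frac{-92 - 10 i \sqrt{19}}{138 \left(-16\right) + 119} = \frac{-92 - 10 i \sqrt{19}}{-2208 + 119} = \frac{-92 - 10 i \sqrt{19}}{-2089} = \left(-92 - 10 i \sqrt{19}\right) \left(- \frac{1}{2089}\right) = \frac{92}{2089} + \frac{10 i \sqrt{19}}{2089}$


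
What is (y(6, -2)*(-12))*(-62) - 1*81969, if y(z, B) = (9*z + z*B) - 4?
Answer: -53697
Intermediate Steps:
y(z, B) = -4 + 9*z + B*z (y(z, B) = (9*z + B*z) - 4 = -4 + 9*z + B*z)
(y(6, -2)*(-12))*(-62) - 1*81969 = ((-4 + 9*6 - 2*6)*(-12))*(-62) - 1*81969 = ((-4 + 54 - 12)*(-12))*(-62) - 81969 = (38*(-12))*(-62) - 81969 = -456*(-62) - 81969 = 28272 - 81969 = -53697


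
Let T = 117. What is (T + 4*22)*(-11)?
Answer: -2255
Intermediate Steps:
(T + 4*22)*(-11) = (117 + 4*22)*(-11) = (117 + 88)*(-11) = 205*(-11) = -2255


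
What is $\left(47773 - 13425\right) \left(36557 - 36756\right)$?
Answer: $-6835252$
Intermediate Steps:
$\left(47773 - 13425\right) \left(36557 - 36756\right) = 34348 \left(-199\right) = -6835252$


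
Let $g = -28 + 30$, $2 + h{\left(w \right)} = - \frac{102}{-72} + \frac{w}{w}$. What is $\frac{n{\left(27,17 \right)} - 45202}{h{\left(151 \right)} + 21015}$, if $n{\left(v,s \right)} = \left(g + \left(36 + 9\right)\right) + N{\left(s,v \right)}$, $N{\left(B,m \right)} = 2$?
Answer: $- \frac{541836}{252185} \approx -2.1486$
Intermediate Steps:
$h{\left(w \right)} = \frac{5}{12}$ ($h{\left(w \right)} = -2 + \left(- \frac{102}{-72} + \frac{w}{w}\right) = -2 + \left(\left(-102\right) \left(- \frac{1}{72}\right) + 1\right) = -2 + \left(\frac{17}{12} + 1\right) = -2 + \frac{29}{12} = \frac{5}{12}$)
$g = 2$
$n{\left(v,s \right)} = 49$ ($n{\left(v,s \right)} = \left(2 + \left(36 + 9\right)\right) + 2 = \left(2 + 45\right) + 2 = 47 + 2 = 49$)
$\frac{n{\left(27,17 \right)} - 45202}{h{\left(151 \right)} + 21015} = \frac{49 - 45202}{\frac{5}{12} + 21015} = - \frac{45153}{\frac{252185}{12}} = \left(-45153\right) \frac{12}{252185} = - \frac{541836}{252185}$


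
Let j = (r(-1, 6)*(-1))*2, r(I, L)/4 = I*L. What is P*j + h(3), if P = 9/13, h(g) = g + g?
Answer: 510/13 ≈ 39.231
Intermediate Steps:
h(g) = 2*g
P = 9/13 (P = 9*(1/13) = 9/13 ≈ 0.69231)
r(I, L) = 4*I*L (r(I, L) = 4*(I*L) = 4*I*L)
j = 48 (j = ((4*(-1)*6)*(-1))*2 = -24*(-1)*2 = 24*2 = 48)
P*j + h(3) = (9/13)*48 + 2*3 = 432/13 + 6 = 510/13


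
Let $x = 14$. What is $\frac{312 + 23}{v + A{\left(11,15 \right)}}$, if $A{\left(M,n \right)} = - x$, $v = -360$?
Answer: $- \frac{335}{374} \approx -0.89572$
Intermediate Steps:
$A{\left(M,n \right)} = -14$ ($A{\left(M,n \right)} = \left(-1\right) 14 = -14$)
$\frac{312 + 23}{v + A{\left(11,15 \right)}} = \frac{312 + 23}{-360 - 14} = \frac{335}{-374} = 335 \left(- \frac{1}{374}\right) = - \frac{335}{374}$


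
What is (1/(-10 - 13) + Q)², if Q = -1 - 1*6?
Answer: 26244/529 ≈ 49.611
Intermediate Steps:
Q = -7 (Q = -1 - 6 = -7)
(1/(-10 - 13) + Q)² = (1/(-10 - 13) - 7)² = (1/(-23) - 7)² = (-1/23 - 7)² = (-162/23)² = 26244/529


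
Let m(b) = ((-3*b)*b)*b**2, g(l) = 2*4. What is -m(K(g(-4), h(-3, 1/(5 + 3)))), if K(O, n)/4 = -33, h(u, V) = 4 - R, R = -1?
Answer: 910787328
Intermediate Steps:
g(l) = 8
h(u, V) = 5 (h(u, V) = 4 - 1*(-1) = 4 + 1 = 5)
K(O, n) = -132 (K(O, n) = 4*(-33) = -132)
m(b) = -3*b**4 (m(b) = (-3*b**2)*b**2 = -3*b**4)
-m(K(g(-4), h(-3, 1/(5 + 3)))) = -(-3)*(-132)**4 = -(-3)*303595776 = -1*(-910787328) = 910787328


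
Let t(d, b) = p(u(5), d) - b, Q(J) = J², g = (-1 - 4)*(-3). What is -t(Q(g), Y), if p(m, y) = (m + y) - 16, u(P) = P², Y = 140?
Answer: -94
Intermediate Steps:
g = 15 (g = -5*(-3) = 15)
p(m, y) = -16 + m + y
t(d, b) = 9 + d - b (t(d, b) = (-16 + 5² + d) - b = (-16 + 25 + d) - b = (9 + d) - b = 9 + d - b)
-t(Q(g), Y) = -(9 + 15² - 1*140) = -(9 + 225 - 140) = -1*94 = -94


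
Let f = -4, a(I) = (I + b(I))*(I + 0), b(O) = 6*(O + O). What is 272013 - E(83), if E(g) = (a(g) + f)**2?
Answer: -8019467796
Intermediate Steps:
b(O) = 12*O (b(O) = 6*(2*O) = 12*O)
a(I) = 13*I**2 (a(I) = (I + 12*I)*(I + 0) = (13*I)*I = 13*I**2)
E(g) = (-4 + 13*g**2)**2 (E(g) = (13*g**2 - 4)**2 = (-4 + 13*g**2)**2)
272013 - E(83) = 272013 - (-4 + 13*83**2)**2 = 272013 - (-4 + 13*6889)**2 = 272013 - (-4 + 89557)**2 = 272013 - 1*89553**2 = 272013 - 1*8019739809 = 272013 - 8019739809 = -8019467796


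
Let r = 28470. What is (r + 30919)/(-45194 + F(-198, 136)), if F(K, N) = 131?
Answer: -59389/45063 ≈ -1.3179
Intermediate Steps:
(r + 30919)/(-45194 + F(-198, 136)) = (28470 + 30919)/(-45194 + 131) = 59389/(-45063) = 59389*(-1/45063) = -59389/45063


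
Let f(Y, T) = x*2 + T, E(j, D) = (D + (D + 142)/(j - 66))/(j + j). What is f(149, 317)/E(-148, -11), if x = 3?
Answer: 20460112/2485 ≈ 8233.4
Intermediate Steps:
E(j, D) = (D + (142 + D)/(-66 + j))/(2*j) (E(j, D) = (D + (142 + D)/(-66 + j))/((2*j)) = (D + (142 + D)/(-66 + j))*(1/(2*j)) = (D + (142 + D)/(-66 + j))/(2*j))
f(Y, T) = 6 + T (f(Y, T) = 3*2 + T = 6 + T)
f(149, 317)/E(-148, -11) = (6 + 317)/(((½)*(142 - 65*(-11) - 11*(-148))/(-148*(-66 - 148)))) = 323/(((½)*(-1/148)*(142 + 715 + 1628)/(-214))) = 323/(((½)*(-1/148)*(-1/214)*2485)) = 323/(2485/63344) = 323*(63344/2485) = 20460112/2485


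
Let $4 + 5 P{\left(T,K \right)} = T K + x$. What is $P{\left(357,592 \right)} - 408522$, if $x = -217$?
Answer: $- \frac{1831487}{5} \approx -3.663 \cdot 10^{5}$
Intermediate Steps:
$P{\left(T,K \right)} = - \frac{221}{5} + \frac{K T}{5}$ ($P{\left(T,K \right)} = - \frac{4}{5} + \frac{T K - 217}{5} = - \frac{4}{5} + \frac{K T - 217}{5} = - \frac{4}{5} + \frac{-217 + K T}{5} = - \frac{4}{5} + \left(- \frac{217}{5} + \frac{K T}{5}\right) = - \frac{221}{5} + \frac{K T}{5}$)
$P{\left(357,592 \right)} - 408522 = \left(- \frac{221}{5} + \frac{1}{5} \cdot 592 \cdot 357\right) - 408522 = \left(- \frac{221}{5} + \frac{211344}{5}\right) - 408522 = \frac{211123}{5} - 408522 = - \frac{1831487}{5}$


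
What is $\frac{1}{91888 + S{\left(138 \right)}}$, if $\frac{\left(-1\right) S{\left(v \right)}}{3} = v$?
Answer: $\frac{1}{91474} \approx 1.0932 \cdot 10^{-5}$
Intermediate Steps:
$S{\left(v \right)} = - 3 v$
$\frac{1}{91888 + S{\left(138 \right)}} = \frac{1}{91888 - 414} = \frac{1}{91474}$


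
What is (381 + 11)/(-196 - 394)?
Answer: -196/295 ≈ -0.66441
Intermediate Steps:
(381 + 11)/(-196 - 394) = 392/(-590) = 392*(-1/590) = -196/295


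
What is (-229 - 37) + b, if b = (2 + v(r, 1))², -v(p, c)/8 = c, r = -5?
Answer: -230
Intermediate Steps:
v(p, c) = -8*c
b = 36 (b = (2 - 8*1)² = (2 - 8)² = (-6)² = 36)
(-229 - 37) + b = (-229 - 37) + 36 = -266 + 36 = -230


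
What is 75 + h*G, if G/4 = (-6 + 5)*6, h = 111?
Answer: -2589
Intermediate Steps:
G = -24 (G = 4*((-6 + 5)*6) = 4*(-1*6) = 4*(-6) = -24)
75 + h*G = 75 + 111*(-24) = 75 - 2664 = -2589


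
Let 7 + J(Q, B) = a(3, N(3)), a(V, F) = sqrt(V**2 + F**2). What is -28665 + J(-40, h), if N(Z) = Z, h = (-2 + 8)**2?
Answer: -28672 + 3*sqrt(2) ≈ -28668.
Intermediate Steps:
h = 36 (h = 6**2 = 36)
a(V, F) = sqrt(F**2 + V**2)
J(Q, B) = -7 + 3*sqrt(2) (J(Q, B) = -7 + sqrt(3**2 + 3**2) = -7 + sqrt(9 + 9) = -7 + sqrt(18) = -7 + 3*sqrt(2))
-28665 + J(-40, h) = -28665 + (-7 + 3*sqrt(2)) = -28672 + 3*sqrt(2)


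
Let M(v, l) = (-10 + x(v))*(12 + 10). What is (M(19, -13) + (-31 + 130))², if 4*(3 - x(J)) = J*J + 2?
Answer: 16834609/4 ≈ 4.2087e+6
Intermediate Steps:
x(J) = 5/2 - J²/4 (x(J) = 3 - (J*J + 2)/4 = 3 - (J² + 2)/4 = 3 - (2 + J²)/4 = 3 + (-½ - J²/4) = 5/2 - J²/4)
M(v, l) = -165 - 11*v²/2 (M(v, l) = (-10 + (5/2 - v²/4))*(12 + 10) = (-15/2 - v²/4)*22 = -165 - 11*v²/2)
(M(19, -13) + (-31 + 130))² = ((-165 - 11/2*19²) + (-31 + 130))² = ((-165 - 11/2*361) + 99)² = ((-165 - 3971/2) + 99)² = (-4301/2 + 99)² = (-4103/2)² = 16834609/4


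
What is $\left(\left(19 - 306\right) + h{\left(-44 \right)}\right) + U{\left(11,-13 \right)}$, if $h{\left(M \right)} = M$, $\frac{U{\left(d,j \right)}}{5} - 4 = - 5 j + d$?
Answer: $69$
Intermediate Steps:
$U{\left(d,j \right)} = 20 - 25 j + 5 d$ ($U{\left(d,j \right)} = 20 + 5 \left(- 5 j + d\right) = 20 + 5 \left(d - 5 j\right) = 20 + \left(- 25 j + 5 d\right) = 20 - 25 j + 5 d$)
$\left(\left(19 - 306\right) + h{\left(-44 \right)}\right) + U{\left(11,-13 \right)} = \left(\left(19 - 306\right) - 44\right) + \left(20 - -325 + 5 \cdot 11\right) = \left(\left(19 - 306\right) - 44\right) + \left(20 + 325 + 55\right) = \left(-287 - 44\right) + 400 = -331 + 400 = 69$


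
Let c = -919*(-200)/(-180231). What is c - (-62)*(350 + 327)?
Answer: 7564832194/180231 ≈ 41973.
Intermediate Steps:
c = -183800/180231 (c = 183800*(-1/180231) = -183800/180231 ≈ -1.0198)
c - (-62)*(350 + 327) = -183800/180231 - (-62)*(350 + 327) = -183800/180231 - (-62)*677 = -183800/180231 - 1*(-41974) = -183800/180231 + 41974 = 7564832194/180231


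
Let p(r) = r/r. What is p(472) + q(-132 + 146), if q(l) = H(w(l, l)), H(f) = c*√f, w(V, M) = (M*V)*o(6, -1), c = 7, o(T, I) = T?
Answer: 1 + 98*√6 ≈ 241.05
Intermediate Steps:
w(V, M) = 6*M*V (w(V, M) = (M*V)*6 = 6*M*V)
H(f) = 7*√f
p(r) = 1
q(l) = 7*√6*√(l²) (q(l) = 7*√(6*l*l) = 7*√(6*l²) = 7*(√6*√(l²)) = 7*√6*√(l²))
p(472) + q(-132 + 146) = 1 + 7*√6*√((-132 + 146)²) = 1 + 7*√6*√(14²) = 1 + 7*√6*√196 = 1 + 7*√6*14 = 1 + 98*√6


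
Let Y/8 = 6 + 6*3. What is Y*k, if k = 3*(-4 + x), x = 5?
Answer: 576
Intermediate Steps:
Y = 192 (Y = 8*(6 + 6*3) = 8*(6 + 18) = 8*24 = 192)
k = 3 (k = 3*(-4 + 5) = 3*1 = 3)
Y*k = 192*3 = 576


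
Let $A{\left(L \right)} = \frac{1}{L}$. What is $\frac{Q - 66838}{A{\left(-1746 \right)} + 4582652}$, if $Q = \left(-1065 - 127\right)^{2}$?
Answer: $\frac{2364129396}{8001310391} \approx 0.29547$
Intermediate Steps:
$Q = 1420864$ ($Q = \left(-1192\right)^{2} = 1420864$)
$\frac{Q - 66838}{A{\left(-1746 \right)} + 4582652} = \frac{1420864 - 66838}{\frac{1}{-1746} + 4582652} = \frac{1354026}{- \frac{1}{1746} + 4582652} = \frac{1354026}{\frac{8001310391}{1746}} = 1354026 \cdot \frac{1746}{8001310391} = \frac{2364129396}{8001310391}$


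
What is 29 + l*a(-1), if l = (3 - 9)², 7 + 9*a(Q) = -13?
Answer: -51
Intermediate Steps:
a(Q) = -20/9 (a(Q) = -7/9 + (⅑)*(-13) = -7/9 - 13/9 = -20/9)
l = 36 (l = (-6)² = 36)
29 + l*a(-1) = 29 + 36*(-20/9) = 29 - 80 = -51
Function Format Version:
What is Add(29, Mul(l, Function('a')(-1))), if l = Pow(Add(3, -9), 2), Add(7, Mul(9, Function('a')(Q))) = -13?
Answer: -51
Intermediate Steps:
Function('a')(Q) = Rational(-20, 9) (Function('a')(Q) = Add(Rational(-7, 9), Mul(Rational(1, 9), -13)) = Add(Rational(-7, 9), Rational(-13, 9)) = Rational(-20, 9))
l = 36 (l = Pow(-6, 2) = 36)
Add(29, Mul(l, Function('a')(-1))) = Add(29, Mul(36, Rational(-20, 9))) = Add(29, -80) = -51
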